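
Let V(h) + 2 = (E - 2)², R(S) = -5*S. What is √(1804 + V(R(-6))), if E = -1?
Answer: √1811 ≈ 42.556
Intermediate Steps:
V(h) = 7 (V(h) = -2 + (-1 - 2)² = -2 + (-3)² = -2 + 9 = 7)
√(1804 + V(R(-6))) = √(1804 + 7) = √1811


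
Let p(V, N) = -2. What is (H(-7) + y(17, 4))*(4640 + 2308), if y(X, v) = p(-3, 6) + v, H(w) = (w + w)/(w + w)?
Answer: 20844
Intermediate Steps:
H(w) = 1 (H(w) = (2*w)/((2*w)) = (2*w)*(1/(2*w)) = 1)
y(X, v) = -2 + v
(H(-7) + y(17, 4))*(4640 + 2308) = (1 + (-2 + 4))*(4640 + 2308) = (1 + 2)*6948 = 3*6948 = 20844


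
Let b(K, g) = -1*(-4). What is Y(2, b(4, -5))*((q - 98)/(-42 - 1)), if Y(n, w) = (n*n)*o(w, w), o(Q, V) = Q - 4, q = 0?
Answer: 0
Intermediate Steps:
o(Q, V) = -4 + Q
b(K, g) = 4
Y(n, w) = n**2*(-4 + w) (Y(n, w) = (n*n)*(-4 + w) = n**2*(-4 + w))
Y(2, b(4, -5))*((q - 98)/(-42 - 1)) = (2**2*(-4 + 4))*((0 - 98)/(-42 - 1)) = (4*0)*(-98/(-43)) = 0*(-98*(-1/43)) = 0*(98/43) = 0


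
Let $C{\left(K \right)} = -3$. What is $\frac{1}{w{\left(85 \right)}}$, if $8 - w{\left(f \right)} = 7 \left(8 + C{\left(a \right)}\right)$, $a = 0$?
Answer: $- \frac{1}{27} \approx -0.037037$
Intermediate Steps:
$w{\left(f \right)} = -27$ ($w{\left(f \right)} = 8 - 7 \left(8 - 3\right) = 8 - 7 \cdot 5 = 8 - 35 = -27$)
$\frac{1}{w{\left(85 \right)}} = \frac{1}{-27} = - \frac{1}{27}$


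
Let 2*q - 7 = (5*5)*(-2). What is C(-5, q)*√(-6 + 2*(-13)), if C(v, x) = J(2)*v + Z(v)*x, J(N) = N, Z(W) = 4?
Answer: -384*I*√2 ≈ -543.06*I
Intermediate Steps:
q = -43/2 (q = 7/2 + ((5*5)*(-2))/2 = 7/2 + (25*(-2))/2 = 7/2 + (½)*(-50) = 7/2 - 25 = -43/2 ≈ -21.500)
C(v, x) = 2*v + 4*x
C(-5, q)*√(-6 + 2*(-13)) = (2*(-5) + 4*(-43/2))*√(-6 + 2*(-13)) = (-10 - 86)*√(-6 - 26) = -384*I*√2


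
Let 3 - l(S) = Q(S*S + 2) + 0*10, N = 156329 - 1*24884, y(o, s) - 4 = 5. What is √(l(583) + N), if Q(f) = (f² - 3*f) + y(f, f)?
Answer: I*√115524740769 ≈ 3.3989e+5*I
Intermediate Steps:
y(o, s) = 9 (y(o, s) = 4 + 5 = 9)
N = 131445 (N = 156329 - 24884 = 131445)
Q(f) = 9 + f² - 3*f (Q(f) = (f² - 3*f) + 9 = 9 + f² - 3*f)
l(S) = -(2 + S²)² + 3*S² (l(S) = 3 - ((9 + (S*S + 2)² - 3*(S*S + 2)) + 0*10) = 3 - ((9 + (S² + 2)² - 3*(S² + 2)) + 0) = 3 - ((9 + (2 + S²)² - 3*(2 + S²)) + 0) = 3 - ((9 + (2 + S²)² + (-6 - 3*S²)) + 0) = 3 - ((3 + (2 + S²)² - 3*S²) + 0) = 3 - (3 + (2 + S²)² - 3*S²) = 3 + (-3 - (2 + S²)² + 3*S²) = -(2 + S²)² + 3*S²)
√(l(583) + N) = √((-4 - 1*583² - 1*583⁴) + 131445) = √((-4 - 1*339889 - 1*115524532321) + 131445) = √((-4 - 339889 - 115524532321) + 131445) = √(-115524872214 + 131445) = √(-115524740769) = I*√115524740769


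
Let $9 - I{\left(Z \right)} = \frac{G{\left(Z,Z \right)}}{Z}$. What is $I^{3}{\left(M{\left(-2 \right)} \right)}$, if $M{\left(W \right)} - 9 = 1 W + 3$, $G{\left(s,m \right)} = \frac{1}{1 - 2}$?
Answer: $\frac{753571}{1000} \approx 753.57$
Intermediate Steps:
$G{\left(s,m \right)} = -1$ ($G{\left(s,m \right)} = \frac{1}{-1} = -1$)
$M{\left(W \right)} = 12 + W$ ($M{\left(W \right)} = 9 + \left(1 W + 3\right) = 9 + \left(W + 3\right) = 9 + \left(3 + W\right) = 12 + W$)
$I{\left(Z \right)} = 9 + \frac{1}{Z}$ ($I{\left(Z \right)} = 9 - - \frac{1}{Z} = 9 + \frac{1}{Z}$)
$I^{3}{\left(M{\left(-2 \right)} \right)} = \left(9 + \frac{1}{12 - 2}\right)^{3} = \left(9 + \frac{1}{10}\right)^{3} = \left(\frac{91}{10}\right)^{3} = \frac{753571}{1000}$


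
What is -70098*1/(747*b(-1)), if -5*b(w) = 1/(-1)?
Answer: -116830/249 ≈ -469.20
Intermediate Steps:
b(w) = ⅕ (b(w) = -⅕/(-1) = -⅕*(-1) = ⅕)
-70098*1/(747*b(-1)) = -70098/((⅕)*747) = -70098/747/5 = -70098*5/747 = -116830/249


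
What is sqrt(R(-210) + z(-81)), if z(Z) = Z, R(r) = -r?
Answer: sqrt(129) ≈ 11.358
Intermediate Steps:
sqrt(R(-210) + z(-81)) = sqrt(-1*(-210) - 81) = sqrt(210 - 81) = sqrt(129)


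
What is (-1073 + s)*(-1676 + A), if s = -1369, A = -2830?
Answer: 11003652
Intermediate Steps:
(-1073 + s)*(-1676 + A) = (-1073 - 1369)*(-1676 - 2830) = -2442*(-4506) = 11003652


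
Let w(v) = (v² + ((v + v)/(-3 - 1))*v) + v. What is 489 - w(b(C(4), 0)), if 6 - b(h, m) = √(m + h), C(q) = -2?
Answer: 466 + 7*I*√2 ≈ 466.0 + 9.8995*I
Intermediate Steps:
b(h, m) = 6 - √(h + m) (b(h, m) = 6 - √(m + h) = 6 - √(h + m))
w(v) = v + v²/2 (w(v) = (v² + ((2*v)/(-4))*v) + v = (v² + ((2*v)*(-¼))*v) + v = (v² + (-v/2)*v) + v = (v² - v²/2) + v = v²/2 + v = v + v²/2)
489 - w(b(C(4), 0)) = 489 - (6 - √(-2 + 0))*(2 + (6 - √(-2 + 0)))/2 = 489 - (6 - √(-2))*(2 + (6 - √(-2)))/2 = 489 - (6 - I*√2)*(2 + (6 - I*√2))/2 = 489 - (6 - I*√2)*(8 - I*√2)/2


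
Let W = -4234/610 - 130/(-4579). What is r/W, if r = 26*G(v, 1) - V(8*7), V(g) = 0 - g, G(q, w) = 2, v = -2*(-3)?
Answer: -5586380/357559 ≈ -15.624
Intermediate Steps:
v = 6
V(g) = -g
r = 108 (r = 26*2 - (-1)*8*7 = 52 - (-1)*56 = 52 - 1*(-56) = 52 + 56 = 108)
W = -9654093/1396595 (W = -4234*1/610 - 130*(-1/4579) = -2117/305 + 130/4579 = -9654093/1396595 ≈ -6.9126)
r/W = 108/(-9654093/1396595) = 108*(-1396595/9654093) = -5586380/357559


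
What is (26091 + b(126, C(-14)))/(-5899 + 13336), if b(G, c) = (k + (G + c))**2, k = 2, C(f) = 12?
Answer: 45691/7437 ≈ 6.1437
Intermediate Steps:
b(G, c) = (2 + G + c)**2 (b(G, c) = (2 + (G + c))**2 = (2 + G + c)**2)
(26091 + b(126, C(-14)))/(-5899 + 13336) = (26091 + (2 + 126 + 12)**2)/(-5899 + 13336) = (26091 + 140**2)/7437 = (26091 + 19600)*(1/7437) = 45691*(1/7437) = 45691/7437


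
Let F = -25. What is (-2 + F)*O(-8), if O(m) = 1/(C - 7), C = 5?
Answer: 27/2 ≈ 13.500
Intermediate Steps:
O(m) = -½ (O(m) = 1/(5 - 7) = 1/(-2) = -½)
(-2 + F)*O(-8) = (-2 - 25)*(-½) = -27*(-½) = 27/2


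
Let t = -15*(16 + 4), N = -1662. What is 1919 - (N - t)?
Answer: 3281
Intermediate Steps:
t = -300 (t = -15*20 = -300)
1919 - (N - t) = 1919 - (-1662 - 1*(-300)) = 1919 - (-1662 + 300) = 1919 - 1*(-1362) = 1919 + 1362 = 3281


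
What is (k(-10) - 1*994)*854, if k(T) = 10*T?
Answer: -934276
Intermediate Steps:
(k(-10) - 1*994)*854 = (10*(-10) - 1*994)*854 = (-100 - 994)*854 = -1094*854 = -934276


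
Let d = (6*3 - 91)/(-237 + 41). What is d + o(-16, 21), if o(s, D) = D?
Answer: 4189/196 ≈ 21.372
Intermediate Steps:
d = 73/196 (d = (18 - 91)/(-196) = -73*(-1/196) = 73/196 ≈ 0.37245)
d + o(-16, 21) = 73/196 + 21 = 4189/196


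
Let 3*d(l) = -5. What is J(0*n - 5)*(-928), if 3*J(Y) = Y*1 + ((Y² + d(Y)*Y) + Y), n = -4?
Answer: -64960/9 ≈ -7217.8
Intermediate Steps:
d(l) = -5/3 (d(l) = (⅓)*(-5) = -5/3)
J(Y) = Y²/3 + Y/9 (J(Y) = (Y*1 + ((Y² - 5*Y/3) + Y))/3 = (Y + (Y² - 2*Y/3))/3 = (Y² + Y/3)/3 = Y²/3 + Y/9)
J(0*n - 5)*(-928) = ((0*(-4) - 5)*(1 + 3*(0*(-4) - 5))/9)*(-928) = ((0 - 5)*(1 + 3*(0 - 5))/9)*(-928) = ((⅑)*(-5)*(1 + 3*(-5)))*(-928) = ((⅑)*(-5)*(1 - 15))*(-928) = ((⅑)*(-5)*(-14))*(-928) = (70/9)*(-928) = -64960/9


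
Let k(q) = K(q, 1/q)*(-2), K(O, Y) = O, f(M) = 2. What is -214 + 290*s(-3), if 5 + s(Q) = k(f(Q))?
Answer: -2824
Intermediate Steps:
k(q) = -2*q (k(q) = q*(-2) = -2*q)
s(Q) = -9 (s(Q) = -5 - 2*2 = -5 - 4 = -9)
-214 + 290*s(-3) = -214 + 290*(-9) = -214 - 2610 = -2824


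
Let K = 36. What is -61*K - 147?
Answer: -2343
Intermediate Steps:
-61*K - 147 = -61*36 - 147 = -2196 - 147 = -2343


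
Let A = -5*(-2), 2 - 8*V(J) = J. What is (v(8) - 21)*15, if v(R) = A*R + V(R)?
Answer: 3495/4 ≈ 873.75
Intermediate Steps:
V(J) = ¼ - J/8
A = 10
v(R) = ¼ + 79*R/8 (v(R) = 10*R + (¼ - R/8) = ¼ + 79*R/8)
(v(8) - 21)*15 = ((¼ + (79/8)*8) - 21)*15 = ((¼ + 79) - 21)*15 = (317/4 - 21)*15 = (233/4)*15 = 3495/4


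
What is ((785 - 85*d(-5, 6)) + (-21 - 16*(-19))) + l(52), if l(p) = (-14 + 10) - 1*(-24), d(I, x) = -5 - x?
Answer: 2023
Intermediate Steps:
l(p) = 20 (l(p) = -4 + 24 = 20)
((785 - 85*d(-5, 6)) + (-21 - 16*(-19))) + l(52) = ((785 - 85*(-5 - 1*6)) + (-21 - 16*(-19))) + 20 = ((785 - 85*(-5 - 6)) + (-21 + 304)) + 20 = ((785 - 85*(-11)) + 283) + 20 = ((785 + 935) + 283) + 20 = (1720 + 283) + 20 = 2003 + 20 = 2023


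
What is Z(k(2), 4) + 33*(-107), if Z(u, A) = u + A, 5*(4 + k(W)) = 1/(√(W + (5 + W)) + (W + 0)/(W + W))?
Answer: -123583/35 ≈ -3530.9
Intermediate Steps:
k(W) = -4 + 1/(5*(½ + √(5 + 2*W))) (k(W) = -4 + 1/(5*(√(W + (5 + W)) + (W + 0)/(W + W))) = -4 + 1/(5*(√(5 + 2*W) + W/((2*W)))) = -4 + 1/(5*(√(5 + 2*W) + W*(1/(2*W)))) = -4 + 1/(5*(√(5 + 2*W) + ½)) = -4 + 1/(5*(½ + √(5 + 2*W))))
Z(u, A) = A + u
Z(k(2), 4) + 33*(-107) = (4 + 2*(-9 - 20*√(5 + 2*2))/(5*(1 + 2*√(5 + 2*2)))) + 33*(-107) = (4 + 2*(-9 - 20*√(5 + 4))/(5*(1 + 2*√(5 + 4)))) - 3531 = (4 + 2*(-9 - 20*√9)/(5*(1 + 2*√9))) - 3531 = (4 + 2*(-9 - 20*3)/(5*(1 + 2*3))) - 3531 = (4 + 2*(-9 - 60)/(5*(1 + 6))) - 3531 = (4 + (⅖)*(-69)/7) - 3531 = (4 + (⅖)*(⅐)*(-69)) - 3531 = (4 - 138/35) - 3531 = 2/35 - 3531 = -123583/35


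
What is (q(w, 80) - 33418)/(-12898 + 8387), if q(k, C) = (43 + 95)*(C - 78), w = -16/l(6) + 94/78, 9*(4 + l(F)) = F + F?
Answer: 33142/4511 ≈ 7.3469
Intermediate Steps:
l(F) = -4 + 2*F/9 (l(F) = -4 + (F + F)/9 = -4 + (2*F)/9 = -4 + 2*F/9)
w = 281/39 (w = -16/(-4 + (2/9)*6) + 94/78 = -16/(-4 + 4/3) + 94*(1/78) = -16/(-8/3) + 47/39 = -16*(-3/8) + 47/39 = 6 + 47/39 = 281/39 ≈ 7.2051)
q(k, C) = -10764 + 138*C (q(k, C) = 138*(-78 + C) = -10764 + 138*C)
(q(w, 80) - 33418)/(-12898 + 8387) = ((-10764 + 138*80) - 33418)/(-12898 + 8387) = ((-10764 + 11040) - 33418)/(-4511) = (276 - 33418)*(-1/4511) = -33142*(-1/4511) = 33142/4511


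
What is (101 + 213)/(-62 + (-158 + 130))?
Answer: -157/45 ≈ -3.4889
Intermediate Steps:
(101 + 213)/(-62 + (-158 + 130)) = 314/(-62 - 28) = 314/(-90) = 314*(-1/90) = -157/45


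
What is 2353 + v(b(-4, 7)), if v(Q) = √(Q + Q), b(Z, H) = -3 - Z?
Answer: 2353 + √2 ≈ 2354.4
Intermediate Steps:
v(Q) = √2*√Q (v(Q) = √(2*Q) = √2*√Q)
2353 + v(b(-4, 7)) = 2353 + √2*√(-3 - 1*(-4)) = 2353 + √2*√(-3 + 4) = 2353 + √2*√1 = 2353 + √2*1 = 2353 + √2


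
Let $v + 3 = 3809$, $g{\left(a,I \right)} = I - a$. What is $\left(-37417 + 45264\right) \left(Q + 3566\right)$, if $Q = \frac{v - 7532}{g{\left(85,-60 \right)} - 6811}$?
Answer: $\frac{97337413117}{3478} \approx 2.7987 \cdot 10^{7}$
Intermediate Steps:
$v = 3806$ ($v = -3 + 3809 = 3806$)
$Q = \frac{1863}{3478}$ ($Q = \frac{3806 - 7532}{\left(-60 - 85\right) - 6811} = - \frac{3726}{\left(-60 - 85\right) - 6811} = - \frac{3726}{-145 - 6811} = - \frac{3726}{-6956} = \left(-3726\right) \left(- \frac{1}{6956}\right) = \frac{1863}{3478} \approx 0.53565$)
$\left(-37417 + 45264\right) \left(Q + 3566\right) = \left(-37417 + 45264\right) \left(\frac{1863}{3478} + 3566\right) = 7847 \cdot \frac{12404411}{3478} = \frac{97337413117}{3478}$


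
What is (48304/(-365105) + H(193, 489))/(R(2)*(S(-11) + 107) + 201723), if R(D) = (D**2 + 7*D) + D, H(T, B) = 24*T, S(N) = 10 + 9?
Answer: 1691118056/74570140515 ≈ 0.022678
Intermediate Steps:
S(N) = 19
R(D) = D**2 + 8*D
(48304/(-365105) + H(193, 489))/(R(2)*(S(-11) + 107) + 201723) = (48304/(-365105) + 24*193)/((2*(8 + 2))*(19 + 107) + 201723) = (48304*(-1/365105) + 4632)/((2*10)*126 + 201723) = (-48304/365105 + 4632)/(20*126 + 201723) = 1691118056/(365105*(2520 + 201723)) = (1691118056/365105)/204243 = (1691118056/365105)*(1/204243) = 1691118056/74570140515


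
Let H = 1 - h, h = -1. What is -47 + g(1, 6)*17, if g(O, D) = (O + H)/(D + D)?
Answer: -171/4 ≈ -42.750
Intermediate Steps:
H = 2 (H = 1 - 1*(-1) = 1 + 1 = 2)
g(O, D) = (2 + O)/(2*D) (g(O, D) = (O + 2)/(D + D) = (2 + O)/((2*D)) = (2 + O)*(1/(2*D)) = (2 + O)/(2*D))
-47 + g(1, 6)*17 = -47 + ((½)*(2 + 1)/6)*17 = -47 + ((½)*(⅙)*3)*17 = -47 + (¼)*17 = -47 + 17/4 = -171/4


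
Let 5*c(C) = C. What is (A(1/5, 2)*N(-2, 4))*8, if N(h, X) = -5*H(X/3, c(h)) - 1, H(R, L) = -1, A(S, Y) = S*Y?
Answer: 64/5 ≈ 12.800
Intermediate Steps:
c(C) = C/5
N(h, X) = 4 (N(h, X) = -5*(-1) - 1 = 5 - 1 = 4)
(A(1/5, 2)*N(-2, 4))*8 = ((2/5)*4)*8 = (((⅕)*2)*4)*8 = ((⅖)*4)*8 = (8/5)*8 = 64/5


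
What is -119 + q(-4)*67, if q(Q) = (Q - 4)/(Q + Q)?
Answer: -52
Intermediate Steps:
q(Q) = (-4 + Q)/(2*Q) (q(Q) = (-4 + Q)/((2*Q)) = (-4 + Q)*(1/(2*Q)) = (-4 + Q)/(2*Q))
-119 + q(-4)*67 = -119 + ((½)*(-4 - 4)/(-4))*67 = -119 + ((½)*(-¼)*(-8))*67 = -119 + 1*67 = -119 + 67 = -52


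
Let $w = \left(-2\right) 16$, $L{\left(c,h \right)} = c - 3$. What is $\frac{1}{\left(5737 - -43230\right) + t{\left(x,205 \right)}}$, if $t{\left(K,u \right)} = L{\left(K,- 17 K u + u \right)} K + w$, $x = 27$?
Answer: $\frac{1}{49583} \approx 2.0168 \cdot 10^{-5}$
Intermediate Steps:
$L{\left(c,h \right)} = -3 + c$
$w = -32$
$t{\left(K,u \right)} = -32 + K \left(-3 + K\right)$ ($t{\left(K,u \right)} = \left(-3 + K\right) K - 32 = K \left(-3 + K\right) - 32 = -32 + K \left(-3 + K\right)$)
$\frac{1}{\left(5737 - -43230\right) + t{\left(x,205 \right)}} = \frac{1}{\left(5737 - -43230\right) - \left(32 - 27 \left(-3 + 27\right)\right)} = \frac{1}{\left(5737 + 43230\right) + \left(-32 + 27 \cdot 24\right)} = \frac{1}{48967 + \left(-32 + 648\right)} = \frac{1}{48967 + 616} = \frac{1}{49583}$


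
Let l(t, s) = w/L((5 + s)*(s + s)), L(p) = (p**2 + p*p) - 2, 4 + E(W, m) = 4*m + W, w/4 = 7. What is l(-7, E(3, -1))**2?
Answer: 196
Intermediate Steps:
w = 28 (w = 4*7 = 28)
E(W, m) = -4 + W + 4*m (E(W, m) = -4 + (4*m + W) = -4 + (W + 4*m) = -4 + W + 4*m)
L(p) = -2 + 2*p**2 (L(p) = (p**2 + p**2) - 2 = 2*p**2 - 2 = -2 + 2*p**2)
l(t, s) = 28/(-2 + 8*s**2*(5 + s)**2) (l(t, s) = 28/(-2 + 2*((5 + s)*(s + s))**2) = 28/(-2 + 2*((5 + s)*(2*s))**2) = 28/(-2 + 2*(2*s*(5 + s))**2) = 28/(-2 + 2*(4*s**2*(5 + s)**2)) = 28/(-2 + 8*s**2*(5 + s)**2))
l(-7, E(3, -1))**2 = (14/(-1 + 4*(-4 + 3 + 4*(-1))**2*(5 + (-4 + 3 + 4*(-1)))**2))**2 = (14/(-1 + 4*(-4 + 3 - 4)**2*(5 + (-4 + 3 - 4))**2))**2 = (14/(-1 + 4*(-5)**2*(5 - 5)**2))**2 = (14/(-1 + 4*25*0**2))**2 = (14/(-1 + 4*25*0))**2 = (14/(-1 + 0))**2 = (14/(-1))**2 = (14*(-1))**2 = (-14)**2 = 196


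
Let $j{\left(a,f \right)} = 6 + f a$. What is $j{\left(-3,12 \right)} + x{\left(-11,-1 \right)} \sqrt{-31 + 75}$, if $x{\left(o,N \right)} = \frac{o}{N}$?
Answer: $-30 + 22 \sqrt{11} \approx 42.966$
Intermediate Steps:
$j{\left(a,f \right)} = 6 + a f$
$j{\left(-3,12 \right)} + x{\left(-11,-1 \right)} \sqrt{-31 + 75} = \left(6 - 36\right) + - \frac{11}{-1} \sqrt{-31 + 75} = \left(6 - 36\right) + \left(-11\right) \left(-1\right) \sqrt{44} = -30 + 11 \cdot 2 \sqrt{11} = -30 + 22 \sqrt{11}$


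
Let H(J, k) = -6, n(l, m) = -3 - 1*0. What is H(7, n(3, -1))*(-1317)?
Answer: 7902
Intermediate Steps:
n(l, m) = -3 (n(l, m) = -3 + 0 = -3)
H(7, n(3, -1))*(-1317) = -6*(-1317) = 7902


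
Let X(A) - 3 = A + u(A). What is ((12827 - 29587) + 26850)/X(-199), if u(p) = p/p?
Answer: -2018/39 ≈ -51.744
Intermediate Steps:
u(p) = 1
X(A) = 4 + A (X(A) = 3 + (A + 1) = 3 + (1 + A) = 4 + A)
((12827 - 29587) + 26850)/X(-199) = ((12827 - 29587) + 26850)/(4 - 199) = (-16760 + 26850)/(-195) = 10090*(-1/195) = -2018/39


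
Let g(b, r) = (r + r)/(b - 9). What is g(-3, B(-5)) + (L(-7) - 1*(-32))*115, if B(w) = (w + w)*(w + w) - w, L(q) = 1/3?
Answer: 22205/6 ≈ 3700.8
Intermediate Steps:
L(q) = ⅓
B(w) = -w + 4*w² (B(w) = (2*w)*(2*w) - w = 4*w² - w = -w + 4*w²)
g(b, r) = 2*r/(-9 + b) (g(b, r) = (2*r)/(-9 + b) = 2*r/(-9 + b))
g(-3, B(-5)) + (L(-7) - 1*(-32))*115 = 2*(-5*(-1 + 4*(-5)))/(-9 - 3) + (⅓ - 1*(-32))*115 = 2*(-5*(-1 - 20))/(-12) + (⅓ + 32)*115 = 2*(-5*(-21))*(-1/12) + (97/3)*115 = 2*105*(-1/12) + 11155/3 = -35/2 + 11155/3 = 22205/6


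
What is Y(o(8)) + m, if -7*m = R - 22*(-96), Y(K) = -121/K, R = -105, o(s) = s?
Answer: -16903/56 ≈ -301.84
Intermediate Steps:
m = -2007/7 (m = -(-105 - 22*(-96))/7 = -(-105 + 2112)/7 = -⅐*2007 = -2007/7 ≈ -286.71)
Y(o(8)) + m = -121/8 - 2007/7 = -16903/56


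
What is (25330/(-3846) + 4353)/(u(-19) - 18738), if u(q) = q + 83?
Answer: -4179077/17955051 ≈ -0.23275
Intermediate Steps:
u(q) = 83 + q
(25330/(-3846) + 4353)/(u(-19) - 18738) = (25330/(-3846) + 4353)/((83 - 19) - 18738) = (25330*(-1/3846) + 4353)/(64 - 18738) = (-12665/1923 + 4353)/(-18674) = (8358154/1923)*(-1/18674) = -4179077/17955051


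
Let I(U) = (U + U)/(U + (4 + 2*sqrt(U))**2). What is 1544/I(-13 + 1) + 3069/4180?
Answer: 3227797/1140 - 6176*I*sqrt(3)/3 ≈ 2831.4 - 3565.7*I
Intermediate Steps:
I(U) = 2*U/(U + (4 + 2*sqrt(U))**2) (I(U) = (2*U)/(U + (4 + 2*sqrt(U))**2) = 2*U/(U + (4 + 2*sqrt(U))**2))
1544/I(-13 + 1) + 3069/4180 = 1544/((2*(-13 + 1)/((-13 + 1) + 4*(2 + sqrt(-13 + 1))**2))) + 3069/4180 = 1544/((2*(-12)/(-12 + 4*(2 + sqrt(-12))**2))) + 3069*(1/4180) = 1544/((2*(-12)/(-12 + 4*(2 + 2*I*sqrt(3))**2))) + 279/380 = 1544/((-24/(-12 + 4*(2 + 2*I*sqrt(3))**2))) + 279/380 = 1544*(1/2 - (2 + 2*I*sqrt(3))**2/6) + 279/380 = (772 - 772*(2 + 2*I*sqrt(3))**2/3) + 279/380 = 293639/380 - 772*(2 + 2*I*sqrt(3))**2/3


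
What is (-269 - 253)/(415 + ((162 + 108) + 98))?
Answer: -⅔ ≈ -0.66667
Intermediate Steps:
(-269 - 253)/(415 + ((162 + 108) + 98)) = -522/(415 + (270 + 98)) = -522/(415 + 368) = -522/783 = -522*1/783 = -⅔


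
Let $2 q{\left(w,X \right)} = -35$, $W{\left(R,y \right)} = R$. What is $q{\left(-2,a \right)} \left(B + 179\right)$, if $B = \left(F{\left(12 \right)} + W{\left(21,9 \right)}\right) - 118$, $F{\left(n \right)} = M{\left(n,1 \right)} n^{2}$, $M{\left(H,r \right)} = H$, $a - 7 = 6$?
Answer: $-31675$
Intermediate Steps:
$a = 13$ ($a = 7 + 6 = 13$)
$F{\left(n \right)} = n^{3}$ ($F{\left(n \right)} = n n^{2} = n^{3}$)
$q{\left(w,X \right)} = - \frac{35}{2}$ ($q{\left(w,X \right)} = \frac{1}{2} \left(-35\right) = - \frac{35}{2}$)
$B = 1631$ ($B = \left(12^{3} + 21\right) - 118 = \left(1728 + 21\right) - 118 = 1749 - 118 = 1631$)
$q{\left(-2,a \right)} \left(B + 179\right) = - \frac{35 \left(1631 + 179\right)}{2} = \left(- \frac{35}{2}\right) 1810 = -31675$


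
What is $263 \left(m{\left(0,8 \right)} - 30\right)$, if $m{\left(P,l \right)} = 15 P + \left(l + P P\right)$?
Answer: $-5786$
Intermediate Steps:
$m{\left(P,l \right)} = l + P^{2} + 15 P$ ($m{\left(P,l \right)} = 15 P + \left(l + P^{2}\right) = l + P^{2} + 15 P$)
$263 \left(m{\left(0,8 \right)} - 30\right) = 263 \left(\left(8 + 0^{2} + 15 \cdot 0\right) - 30\right) = 263 \left(\left(8 + 0 + 0\right) - 30\right) = 263 \left(8 - 30\right) = 263 \left(-22\right) = -5786$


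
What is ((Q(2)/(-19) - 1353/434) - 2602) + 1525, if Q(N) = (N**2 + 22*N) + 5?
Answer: -8929651/8246 ≈ -1082.9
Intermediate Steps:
Q(N) = 5 + N**2 + 22*N
((Q(2)/(-19) - 1353/434) - 2602) + 1525 = (((5 + 2**2 + 22*2)/(-19) - 1353/434) - 2602) + 1525 = (((5 + 4 + 44)*(-1/19) - 1353*1/434) - 2602) + 1525 = ((53*(-1/19) - 1353/434) - 2602) + 1525 = ((-53/19 - 1353/434) - 2602) + 1525 = (-48709/8246 - 2602) + 1525 = -21504801/8246 + 1525 = -8929651/8246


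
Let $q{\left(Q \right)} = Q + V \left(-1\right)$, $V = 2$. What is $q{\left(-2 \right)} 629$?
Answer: $-2516$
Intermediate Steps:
$q{\left(Q \right)} = -2 + Q$ ($q{\left(Q \right)} = Q + 2 \left(-1\right) = Q - 2 = -2 + Q$)
$q{\left(-2 \right)} 629 = \left(-2 - 2\right) 629 = \left(-4\right) 629 = -2516$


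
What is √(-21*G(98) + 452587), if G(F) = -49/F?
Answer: √1810390/2 ≈ 672.75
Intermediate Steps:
√(-21*G(98) + 452587) = √(-(-1029)/98 + 452587) = √(-21*(-½) + 452587) = √(21/2 + 452587) = √(905195/2) = √1810390/2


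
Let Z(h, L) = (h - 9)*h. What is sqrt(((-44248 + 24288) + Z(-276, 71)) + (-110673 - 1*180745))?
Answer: I*sqrt(232718) ≈ 482.41*I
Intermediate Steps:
Z(h, L) = h*(-9 + h) (Z(h, L) = (-9 + h)*h = h*(-9 + h))
sqrt(((-44248 + 24288) + Z(-276, 71)) + (-110673 - 1*180745)) = sqrt(((-44248 + 24288) - 276*(-9 - 276)) + (-110673 - 1*180745)) = sqrt((-19960 - 276*(-285)) + (-110673 - 180745)) = sqrt((-19960 + 78660) - 291418) = sqrt(58700 - 291418) = sqrt(-232718) = I*sqrt(232718)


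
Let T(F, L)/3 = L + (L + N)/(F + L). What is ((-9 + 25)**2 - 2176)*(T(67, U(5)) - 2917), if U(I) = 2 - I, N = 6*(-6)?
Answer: 5621430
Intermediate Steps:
N = -36
T(F, L) = 3*L + 3*(-36 + L)/(F + L) (T(F, L) = 3*(L + (L - 36)/(F + L)) = 3*(L + (-36 + L)/(F + L)) = 3*L + 3*(-36 + L)/(F + L))
((-9 + 25)**2 - 2176)*(T(67, U(5)) - 2917) = ((-9 + 25)**2 - 2176)*(3*(-36 + (2 - 1*5) + (2 - 1*5)**2 + 67*(2 - 1*5))/(67 + (2 - 1*5)) - 2917) = (16**2 - 2176)*(3*(-36 + (2 - 5) + (2 - 5)**2 + 67*(2 - 5))/(67 + (2 - 5)) - 2917) = (256 - 2176)*(3*(-36 - 3 + (-3)**2 + 67*(-3))/(67 - 3) - 2917) = -1920*(3*(-36 - 3 + 9 - 201)/64 - 2917) = -1920*(3*(1/64)*(-231) - 2917) = -1920*(-693/64 - 2917) = -1920*(-187381/64) = 5621430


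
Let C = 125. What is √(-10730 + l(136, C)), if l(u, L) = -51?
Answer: I*√10781 ≈ 103.83*I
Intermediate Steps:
√(-10730 + l(136, C)) = √(-10730 - 51) = √(-10781) = I*√10781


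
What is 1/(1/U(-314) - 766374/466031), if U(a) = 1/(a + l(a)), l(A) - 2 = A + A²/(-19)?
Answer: -8854589/51506326296 ≈ -0.00017191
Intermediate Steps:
l(A) = 2 + A - A²/19 (l(A) = 2 + (A + A²/(-19)) = 2 + (A - A²/19) = 2 + A - A²/19)
U(a) = 1/(2 + 2*a - a²/19) (U(a) = 1/(a + (2 + a - a²/19)) = 1/(2 + 2*a - a²/19))
1/(1/U(-314) - 766374/466031) = 1/(1/(19/(38 - 1*(-314)² + 38*(-314))) - 766374/466031) = 1/(1/(19/(38 - 1*98596 - 11932)) - 766374*1/466031) = 1/(1/(19/(38 - 98596 - 11932)) - 766374/466031) = 1/(1/(19/(-110490)) - 766374/466031) = 1/(1/(19*(-1/110490)) - 766374/466031) = 1/(1/(-19/110490) - 766374/466031) = 1/(-110490/19 - 766374/466031) = 1/(-51506326296/8854589) = -8854589/51506326296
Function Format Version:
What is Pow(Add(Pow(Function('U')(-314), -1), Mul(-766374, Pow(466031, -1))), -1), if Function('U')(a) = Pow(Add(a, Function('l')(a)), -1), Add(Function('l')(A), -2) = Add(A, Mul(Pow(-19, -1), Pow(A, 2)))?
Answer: Rational(-8854589, 51506326296) ≈ -0.00017191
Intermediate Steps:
Function('l')(A) = Add(2, A, Mul(Rational(-1, 19), Pow(A, 2))) (Function('l')(A) = Add(2, Add(A, Mul(Pow(-19, -1), Pow(A, 2)))) = Add(2, Add(A, Mul(Rational(-1, 19), Pow(A, 2)))) = Add(2, A, Mul(Rational(-1, 19), Pow(A, 2))))
Function('U')(a) = Pow(Add(2, Mul(2, a), Mul(Rational(-1, 19), Pow(a, 2))), -1) (Function('U')(a) = Pow(Add(a, Add(2, a, Mul(Rational(-1, 19), Pow(a, 2)))), -1) = Pow(Add(2, Mul(2, a), Mul(Rational(-1, 19), Pow(a, 2))), -1))
Pow(Add(Pow(Function('U')(-314), -1), Mul(-766374, Pow(466031, -1))), -1) = Pow(Add(Pow(Mul(19, Pow(Add(38, Mul(-1, Pow(-314, 2)), Mul(38, -314)), -1)), -1), Mul(-766374, Pow(466031, -1))), -1) = Pow(Add(Pow(Mul(19, Pow(Add(38, Mul(-1, 98596), -11932), -1)), -1), Mul(-766374, Rational(1, 466031))), -1) = Pow(Add(Pow(Mul(19, Pow(Add(38, -98596, -11932), -1)), -1), Rational(-766374, 466031)), -1) = Pow(Add(Pow(Mul(19, Pow(-110490, -1)), -1), Rational(-766374, 466031)), -1) = Pow(Add(Pow(Mul(19, Rational(-1, 110490)), -1), Rational(-766374, 466031)), -1) = Pow(Add(Pow(Rational(-19, 110490), -1), Rational(-766374, 466031)), -1) = Pow(Add(Rational(-110490, 19), Rational(-766374, 466031)), -1) = Pow(Rational(-51506326296, 8854589), -1) = Rational(-8854589, 51506326296)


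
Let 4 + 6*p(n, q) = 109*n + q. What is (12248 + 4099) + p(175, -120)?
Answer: 39011/2 ≈ 19506.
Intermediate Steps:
p(n, q) = -⅔ + q/6 + 109*n/6 (p(n, q) = -⅔ + (109*n + q)/6 = -⅔ + (q + 109*n)/6 = -⅔ + (q/6 + 109*n/6) = -⅔ + q/6 + 109*n/6)
(12248 + 4099) + p(175, -120) = (12248 + 4099) + (-⅔ + (⅙)*(-120) + (109/6)*175) = 16347 + (-⅔ - 20 + 19075/6) = 16347 + 6317/2 = 39011/2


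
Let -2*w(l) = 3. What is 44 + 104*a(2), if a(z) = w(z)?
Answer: -112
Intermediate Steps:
w(l) = -3/2 (w(l) = -1/2*3 = -3/2)
a(z) = -3/2
44 + 104*a(2) = 44 + 104*(-3/2) = 44 - 156 = -112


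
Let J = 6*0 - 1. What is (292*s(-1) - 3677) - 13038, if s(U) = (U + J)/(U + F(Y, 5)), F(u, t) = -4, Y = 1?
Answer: -82991/5 ≈ -16598.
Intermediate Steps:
J = -1 (J = 0 - 1 = -1)
s(U) = (-1 + U)/(-4 + U) (s(U) = (U - 1)/(U - 4) = (-1 + U)/(-4 + U))
(292*s(-1) - 3677) - 13038 = (292*((-1 - 1)/(-4 - 1)) - 3677) - 13038 = (292*(-2/(-5)) - 3677) - 13038 = (292*(-⅕*(-2)) - 3677) - 13038 = (292*(⅖) - 3677) - 13038 = (584/5 - 3677) - 13038 = -17801/5 - 13038 = -82991/5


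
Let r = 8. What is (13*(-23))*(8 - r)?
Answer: 0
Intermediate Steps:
(13*(-23))*(8 - r) = (13*(-23))*(8 - 1*8) = -299*(8 - 8) = -299*0 = 0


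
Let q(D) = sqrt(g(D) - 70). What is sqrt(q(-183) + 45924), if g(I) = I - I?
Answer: sqrt(45924 + I*sqrt(70)) ≈ 214.3 + 0.02*I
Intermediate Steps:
g(I) = 0
q(D) = I*sqrt(70) (q(D) = sqrt(0 - 70) = sqrt(-70) = I*sqrt(70))
sqrt(q(-183) + 45924) = sqrt(I*sqrt(70) + 45924) = sqrt(45924 + I*sqrt(70))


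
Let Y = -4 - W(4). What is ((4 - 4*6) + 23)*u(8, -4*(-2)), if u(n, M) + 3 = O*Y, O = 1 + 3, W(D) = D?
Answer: -105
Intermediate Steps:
Y = -8 (Y = -4 - 1*4 = -4 - 4 = -8)
O = 4
u(n, M) = -35 (u(n, M) = -3 + 4*(-8) = -3 - 32 = -35)
((4 - 4*6) + 23)*u(8, -4*(-2)) = ((4 - 4*6) + 23)*(-35) = ((4 - 24) + 23)*(-35) = (-20 + 23)*(-35) = 3*(-35) = -105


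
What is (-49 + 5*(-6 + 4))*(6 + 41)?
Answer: -2773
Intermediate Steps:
(-49 + 5*(-6 + 4))*(6 + 41) = (-49 + 5*(-2))*47 = (-49 - 10)*47 = -59*47 = -2773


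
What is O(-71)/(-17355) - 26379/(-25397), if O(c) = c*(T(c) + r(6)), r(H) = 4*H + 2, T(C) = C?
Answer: 25110942/29384329 ≈ 0.85457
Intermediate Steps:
r(H) = 2 + 4*H
O(c) = c*(26 + c) (O(c) = c*(c + (2 + 4*6)) = c*(c + (2 + 24)) = c*(c + 26) = c*(26 + c))
O(-71)/(-17355) - 26379/(-25397) = -71*(26 - 71)/(-17355) - 26379/(-25397) = -71*(-45)*(-1/17355) - 26379*(-1/25397) = 3195*(-1/17355) + 26379/25397 = -213/1157 + 26379/25397 = 25110942/29384329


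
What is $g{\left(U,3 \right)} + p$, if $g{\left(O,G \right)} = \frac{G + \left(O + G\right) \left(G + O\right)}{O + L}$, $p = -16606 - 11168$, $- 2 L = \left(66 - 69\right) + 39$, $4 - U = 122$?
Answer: $- \frac{947623}{34} \approx -27871.0$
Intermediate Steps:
$U = -118$ ($U = 4 - 122 = -118$)
$L = -18$ ($L = - \frac{\left(66 - 69\right) + 39}{2} = - \frac{-3 + 39}{2} = \left(- \frac{1}{2}\right) 36 = -18$)
$p = -27774$ ($p = -16606 - 11168 = -27774$)
$g{\left(O,G \right)} = \frac{G + \left(G + O\right)^{2}}{-18 + O}$ ($g{\left(O,G \right)} = \frac{G + \left(O + G\right) \left(G + O\right)}{O - 18} = \frac{G + \left(G + O\right) \left(G + O\right)}{-18 + O} = \frac{G + \left(G + O\right)^{2}}{-18 + O}$)
$g{\left(U,3 \right)} + p = \frac{3 + \left(3 - 118\right)^{2}}{-18 - 118} - 27774 = \frac{3 + \left(-115\right)^{2}}{-136} - 27774 = - \frac{3 + 13225}{136} - 27774 = \left(- \frac{1}{136}\right) 13228 - 27774 = - \frac{3307}{34} - 27774 = - \frac{947623}{34}$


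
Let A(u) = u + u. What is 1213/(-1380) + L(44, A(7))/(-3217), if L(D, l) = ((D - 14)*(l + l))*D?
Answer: -54907021/4439460 ≈ -12.368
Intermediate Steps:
A(u) = 2*u
L(D, l) = 2*D*l*(-14 + D) (L(D, l) = ((-14 + D)*(2*l))*D = (2*l*(-14 + D))*D = 2*D*l*(-14 + D))
1213/(-1380) + L(44, A(7))/(-3217) = 1213/(-1380) + (2*44*(2*7)*(-14 + 44))/(-3217) = 1213*(-1/1380) + (2*44*14*30)*(-1/3217) = -1213/1380 + 36960*(-1/3217) = -1213/1380 - 36960/3217 = -54907021/4439460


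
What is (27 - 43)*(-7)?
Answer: 112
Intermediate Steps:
(27 - 43)*(-7) = -16*(-7) = 112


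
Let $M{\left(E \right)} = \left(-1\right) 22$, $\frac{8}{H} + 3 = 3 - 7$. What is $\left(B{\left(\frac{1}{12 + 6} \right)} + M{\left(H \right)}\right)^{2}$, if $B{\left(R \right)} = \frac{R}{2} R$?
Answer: $\frac{203205025}{419904} \approx 483.93$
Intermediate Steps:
$B{\left(R \right)} = \frac{R^{2}}{2}$ ($B{\left(R \right)} = R \frac{1}{2} R = \frac{R}{2} R = \frac{R^{2}}{2}$)
$H = - \frac{8}{7}$ ($H = \frac{8}{-3 + \left(3 - 7\right)} = \frac{8}{-3 - 4} = \frac{8}{-7} = 8 \left(- \frac{1}{7}\right) = - \frac{8}{7} \approx -1.1429$)
$M{\left(E \right)} = -22$
$\left(B{\left(\frac{1}{12 + 6} \right)} + M{\left(H \right)}\right)^{2} = \left(\frac{\left(\frac{1}{12 + 6}\right)^{2}}{2} - 22\right)^{2} = \left(\frac{\left(\frac{1}{18}\right)^{2}}{2} - 22\right)^{2} = \left(\frac{1}{2 \cdot 324} - 22\right)^{2} = \left(\frac{1}{2} \cdot \frac{1}{324} - 22\right)^{2} = \left(\frac{1}{648} - 22\right)^{2} = \left(- \frac{14255}{648}\right)^{2} = \frac{203205025}{419904}$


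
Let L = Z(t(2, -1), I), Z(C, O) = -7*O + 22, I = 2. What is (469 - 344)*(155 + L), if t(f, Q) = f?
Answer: 20375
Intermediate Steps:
Z(C, O) = 22 - 7*O
L = 8 (L = 22 - 7*2 = 22 - 14 = 8)
(469 - 344)*(155 + L) = (469 - 344)*(155 + 8) = 125*163 = 20375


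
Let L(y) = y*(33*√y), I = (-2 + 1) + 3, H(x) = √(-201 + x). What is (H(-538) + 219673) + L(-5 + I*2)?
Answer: 219673 - 33*I + I*√739 ≈ 2.1967e+5 - 5.8154*I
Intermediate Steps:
I = 2 (I = -1 + 3 = 2)
L(y) = 33*y^(3/2)
(H(-538) + 219673) + L(-5 + I*2) = (√(-201 - 538) + 219673) + 33*(-5 + 2*2)^(3/2) = (√(-739) + 219673) + 33*(-5 + 4)^(3/2) = (I*√739 + 219673) + 33*(-1)^(3/2) = (219673 + I*√739) + 33*(-I) = (219673 + I*√739) - 33*I = 219673 - 33*I + I*√739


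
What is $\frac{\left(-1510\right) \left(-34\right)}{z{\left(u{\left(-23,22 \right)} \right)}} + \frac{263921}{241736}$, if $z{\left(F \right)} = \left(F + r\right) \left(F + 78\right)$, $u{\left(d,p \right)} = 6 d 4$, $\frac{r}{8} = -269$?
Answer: $\frac{1369832876}{1210281501} \approx 1.1318$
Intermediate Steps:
$r = -2152$ ($r = 8 \left(-269\right) = -2152$)
$u{\left(d,p \right)} = 24 d$
$z{\left(F \right)} = \left(-2152 + F\right) \left(78 + F\right)$ ($z{\left(F \right)} = \left(F - 2152\right) \left(F + 78\right) = \left(-2152 + F\right) \left(78 + F\right)$)
$\frac{\left(-1510\right) \left(-34\right)}{z{\left(u{\left(-23,22 \right)} \right)}} + \frac{263921}{241736} = \frac{\left(-1510\right) \left(-34\right)}{-167856 + \left(24 \left(-23\right)\right)^{2} - 2074 \cdot 24 \left(-23\right)} + \frac{263921}{241736} = \frac{51340}{-167856 + \left(-552\right)^{2} - -1144848} + 263921 \cdot \frac{1}{241736} = \frac{51340}{-167856 + 304704 + 1144848} + \frac{263921}{241736} = \frac{51340}{1281696} + \frac{263921}{241736} = 51340 \cdot \frac{1}{1281696} + \frac{263921}{241736} = \frac{12835}{320424} + \frac{263921}{241736} = \frac{1369832876}{1210281501}$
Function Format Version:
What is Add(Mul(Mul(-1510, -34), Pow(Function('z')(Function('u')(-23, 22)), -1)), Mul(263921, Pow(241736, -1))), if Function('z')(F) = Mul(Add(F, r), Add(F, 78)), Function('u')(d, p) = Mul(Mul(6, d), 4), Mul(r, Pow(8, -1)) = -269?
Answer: Rational(1369832876, 1210281501) ≈ 1.1318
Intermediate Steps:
r = -2152 (r = Mul(8, -269) = -2152)
Function('u')(d, p) = Mul(24, d)
Function('z')(F) = Mul(Add(-2152, F), Add(78, F)) (Function('z')(F) = Mul(Add(F, -2152), Add(F, 78)) = Mul(Add(-2152, F), Add(78, F)))
Add(Mul(Mul(-1510, -34), Pow(Function('z')(Function('u')(-23, 22)), -1)), Mul(263921, Pow(241736, -1))) = Add(Mul(Mul(-1510, -34), Pow(Add(-167856, Pow(Mul(24, -23), 2), Mul(-2074, Mul(24, -23))), -1)), Mul(263921, Pow(241736, -1))) = Add(Mul(51340, Pow(Add(-167856, Pow(-552, 2), Mul(-2074, -552)), -1)), Mul(263921, Rational(1, 241736))) = Add(Mul(51340, Pow(Add(-167856, 304704, 1144848), -1)), Rational(263921, 241736)) = Add(Mul(51340, Pow(1281696, -1)), Rational(263921, 241736)) = Add(Mul(51340, Rational(1, 1281696)), Rational(263921, 241736)) = Add(Rational(12835, 320424), Rational(263921, 241736)) = Rational(1369832876, 1210281501)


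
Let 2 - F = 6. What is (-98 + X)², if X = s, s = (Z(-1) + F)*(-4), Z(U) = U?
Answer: 6084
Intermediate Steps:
F = -4 (F = 2 - 1*6 = 2 - 6 = -4)
s = 20 (s = (-1 - 4)*(-4) = -5*(-4) = 20)
X = 20
(-98 + X)² = (-98 + 20)² = (-78)² = 6084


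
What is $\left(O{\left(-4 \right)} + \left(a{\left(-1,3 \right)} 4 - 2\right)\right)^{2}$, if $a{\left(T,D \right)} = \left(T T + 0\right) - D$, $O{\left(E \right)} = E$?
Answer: $196$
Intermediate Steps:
$a{\left(T,D \right)} = T^{2} - D$ ($a{\left(T,D \right)} = \left(T^{2} + 0\right) - D = T^{2} - D$)
$\left(O{\left(-4 \right)} + \left(a{\left(-1,3 \right)} 4 - 2\right)\right)^{2} = \left(-4 + \left(\left(\left(-1\right)^{2} - 3\right) 4 - 2\right)\right)^{2} = \left(-4 + \left(\left(1 - 3\right) 4 - 2\right)\right)^{2} = \left(-4 - 10\right)^{2} = \left(-14\right)^{2} = 196$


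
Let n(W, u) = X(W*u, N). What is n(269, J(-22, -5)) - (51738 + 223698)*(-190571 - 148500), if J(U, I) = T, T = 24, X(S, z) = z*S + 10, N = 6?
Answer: 93392398702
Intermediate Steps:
X(S, z) = 10 + S*z (X(S, z) = S*z + 10 = 10 + S*z)
J(U, I) = 24
n(W, u) = 10 + 6*W*u (n(W, u) = 10 + (W*u)*6 = 10 + 6*W*u)
n(269, J(-22, -5)) - (51738 + 223698)*(-190571 - 148500) = (10 + 6*269*24) - (51738 + 223698)*(-190571 - 148500) = (10 + 38736) - 275436*(-339071) = 38746 - 1*(-93392359956) = 38746 + 93392359956 = 93392398702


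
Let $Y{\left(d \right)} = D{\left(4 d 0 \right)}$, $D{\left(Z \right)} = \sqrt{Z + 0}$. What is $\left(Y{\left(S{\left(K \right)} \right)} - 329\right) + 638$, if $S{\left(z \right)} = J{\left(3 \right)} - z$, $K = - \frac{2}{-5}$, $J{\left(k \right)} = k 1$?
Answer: $309$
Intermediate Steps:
$D{\left(Z \right)} = \sqrt{Z}$
$J{\left(k \right)} = k$
$K = \frac{2}{5}$ ($K = \left(-2\right) \left(- \frac{1}{5}\right) = \frac{2}{5} \approx 0.4$)
$S{\left(z \right)} = 3 - z$
$Y{\left(d \right)} = 0$ ($Y{\left(d \right)} = \sqrt{4 d 0} = \sqrt{0} = 0$)
$\left(Y{\left(S{\left(K \right)} \right)} - 329\right) + 638 = \left(0 - 329\right) + 638 = -329 + 638 = 309$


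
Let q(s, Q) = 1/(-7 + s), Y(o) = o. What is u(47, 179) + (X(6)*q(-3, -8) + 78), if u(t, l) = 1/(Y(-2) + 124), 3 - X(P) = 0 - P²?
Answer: 22603/305 ≈ 74.108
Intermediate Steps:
X(P) = 3 + P² (X(P) = 3 - (0 - P²) = 3 - (-1)*P² = 3 + P²)
u(t, l) = 1/122 (u(t, l) = 1/(-2 + 124) = 1/122)
u(47, 179) + (X(6)*q(-3, -8) + 78) = 1/122 + ((3 + 6²)/(-7 - 3) + 78) = 1/122 + ((3 + 36)/(-10) + 78) = 1/122 + (39*(-⅒) + 78) = 1/122 + (-39/10 + 78) = 1/122 + 741/10 = 22603/305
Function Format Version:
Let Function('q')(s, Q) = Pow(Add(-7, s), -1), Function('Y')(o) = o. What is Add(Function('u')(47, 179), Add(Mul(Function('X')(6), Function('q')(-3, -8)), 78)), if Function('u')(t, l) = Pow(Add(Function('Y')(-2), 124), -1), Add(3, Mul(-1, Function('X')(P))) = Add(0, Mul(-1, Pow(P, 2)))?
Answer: Rational(22603, 305) ≈ 74.108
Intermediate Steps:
Function('X')(P) = Add(3, Pow(P, 2)) (Function('X')(P) = Add(3, Mul(-1, Add(0, Mul(-1, Pow(P, 2))))) = Add(3, Mul(-1, Mul(-1, Pow(P, 2)))) = Add(3, Pow(P, 2)))
Function('u')(t, l) = Rational(1, 122) (Function('u')(t, l) = Pow(Add(-2, 124), -1) = Pow(122, -1) = Rational(1, 122))
Add(Function('u')(47, 179), Add(Mul(Function('X')(6), Function('q')(-3, -8)), 78)) = Add(Rational(1, 122), Add(Mul(Add(3, Pow(6, 2)), Pow(Add(-7, -3), -1)), 78)) = Add(Rational(1, 122), Add(Mul(Add(3, 36), Pow(-10, -1)), 78)) = Add(Rational(1, 122), Add(Mul(39, Rational(-1, 10)), 78)) = Add(Rational(1, 122), Add(Rational(-39, 10), 78)) = Add(Rational(1, 122), Rational(741, 10)) = Rational(22603, 305)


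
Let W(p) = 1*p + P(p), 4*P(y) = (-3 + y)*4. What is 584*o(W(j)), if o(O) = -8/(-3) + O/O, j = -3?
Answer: 6424/3 ≈ 2141.3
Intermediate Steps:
P(y) = -3 + y (P(y) = ((-3 + y)*4)/4 = (-12 + 4*y)/4 = -3 + y)
W(p) = -3 + 2*p (W(p) = 1*p + (-3 + p) = p + (-3 + p) = -3 + 2*p)
o(O) = 11/3 (o(O) = -8*(-⅓) + 1 = 8/3 + 1 = 11/3)
584*o(W(j)) = 584*(11/3) = 6424/3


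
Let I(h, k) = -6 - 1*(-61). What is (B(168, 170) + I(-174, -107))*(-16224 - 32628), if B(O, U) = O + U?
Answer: -19198836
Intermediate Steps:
I(h, k) = 55 (I(h, k) = -6 + 61 = 55)
(B(168, 170) + I(-174, -107))*(-16224 - 32628) = ((168 + 170) + 55)*(-16224 - 32628) = (338 + 55)*(-48852) = 393*(-48852) = -19198836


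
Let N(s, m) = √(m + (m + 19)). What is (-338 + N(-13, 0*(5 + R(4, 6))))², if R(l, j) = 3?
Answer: (338 - √19)² ≈ 1.1132e+5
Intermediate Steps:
N(s, m) = √(19 + 2*m) (N(s, m) = √(m + (19 + m)) = √(19 + 2*m))
(-338 + N(-13, 0*(5 + R(4, 6))))² = (-338 + √(19 + 2*(0*(5 + 3))))² = (-338 + √(19 + 2*(0*8)))² = (-338 + √(19 + 2*0))² = (-338 + √(19 + 0))² = (-338 + √19)²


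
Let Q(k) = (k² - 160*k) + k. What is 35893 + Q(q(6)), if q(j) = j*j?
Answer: 31465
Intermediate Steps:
q(j) = j²
Q(k) = k² - 159*k
35893 + Q(q(6)) = 35893 + 6²*(-159 + 6²) = 35893 + 36*(-159 + 36) = 35893 + 36*(-123) = 35893 - 4428 = 31465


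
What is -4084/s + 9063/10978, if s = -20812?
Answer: 5305757/5192594 ≈ 1.0218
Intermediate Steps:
-4084/s + 9063/10978 = -4084/(-20812) + 9063/10978 = -4084*(-1/20812) + 9063*(1/10978) = 1021/5203 + 9063/10978 = 5305757/5192594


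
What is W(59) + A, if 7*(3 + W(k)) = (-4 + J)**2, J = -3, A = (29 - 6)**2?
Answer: 533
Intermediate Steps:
A = 529 (A = 23**2 = 529)
W(k) = 4 (W(k) = -3 + (-4 - 3)**2/7 = -3 + (1/7)*(-7)**2 = -3 + (1/7)*49 = -3 + 7 = 4)
W(59) + A = 4 + 529 = 533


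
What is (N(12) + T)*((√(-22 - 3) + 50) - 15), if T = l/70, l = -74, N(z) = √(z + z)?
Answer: -(7 + I)*(37 - 70*√6)/7 ≈ 134.46 + 19.209*I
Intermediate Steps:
N(z) = √2*√z (N(z) = √(2*z) = √2*√z)
T = -37/35 (T = -74/70 = -74*1/70 = -37/35 ≈ -1.0571)
(N(12) + T)*((√(-22 - 3) + 50) - 15) = (√2*√12 - 37/35)*((√(-22 - 3) + 50) - 15) = (√2*(2*√3) - 37/35)*((√(-25) + 50) - 15) = (2*√6 - 37/35)*((5*I + 50) - 15) = (-37/35 + 2*√6)*((50 + 5*I) - 15) = (-37/35 + 2*√6)*(35 + 5*I) = (35 + 5*I)*(-37/35 + 2*√6)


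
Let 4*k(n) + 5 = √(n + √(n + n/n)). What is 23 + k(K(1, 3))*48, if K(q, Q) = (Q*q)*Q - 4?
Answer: -37 + 12*√(5 + √6) ≈ -4.2475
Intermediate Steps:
K(q, Q) = -4 + q*Q² (K(q, Q) = q*Q² - 4 = -4 + q*Q²)
k(n) = -5/4 + √(n + √(1 + n))/4 (k(n) = -5/4 + √(n + √(n + n/n))/4 = -5/4 + √(n + √(n + 1))/4 = -5/4 + √(n + √(1 + n))/4)
23 + k(K(1, 3))*48 = 23 + (-5/4 + √((-4 + 1*3²) + √(1 + (-4 + 1*3²)))/4)*48 = 23 + (-5/4 + √((-4 + 1*9) + √(1 + (-4 + 1*9)))/4)*48 = 23 + (-5/4 + √((-4 + 9) + √(1 + (-4 + 9)))/4)*48 = 23 + (-5/4 + √(5 + √(1 + 5))/4)*48 = 23 + (-5/4 + √(5 + √6)/4)*48 = 23 + (-60 + 12*√(5 + √6)) = -37 + 12*√(5 + √6)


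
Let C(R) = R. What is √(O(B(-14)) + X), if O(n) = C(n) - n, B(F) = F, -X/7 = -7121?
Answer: √49847 ≈ 223.26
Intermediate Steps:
X = 49847 (X = -7*(-7121) = 49847)
O(n) = 0 (O(n) = n - n = 0)
√(O(B(-14)) + X) = √(0 + 49847) = √49847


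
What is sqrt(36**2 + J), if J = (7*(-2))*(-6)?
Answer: 2*sqrt(345) ≈ 37.148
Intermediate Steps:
J = 84 (J = -14*(-6) = 84)
sqrt(36**2 + J) = sqrt(36**2 + 84) = sqrt(1296 + 84) = sqrt(1380) = 2*sqrt(345)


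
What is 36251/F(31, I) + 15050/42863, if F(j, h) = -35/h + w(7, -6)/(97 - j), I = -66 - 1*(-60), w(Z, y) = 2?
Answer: 34186126936/5529327 ≈ 6182.7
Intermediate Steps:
I = -6 (I = -66 + 60 = -6)
F(j, h) = -35/h + 2/(97 - j)
36251/F(31, I) + 15050/42863 = 36251/(((3395 - 35*31 - 2*(-6))/((-6)*(-97 + 31)))) + 15050/42863 = 36251/((-⅙*(3395 - 1085 + 12)/(-66))) + 15050*(1/42863) = 36251/((-⅙*(-1/66)*2322)) + 15050/42863 = 36251/(129/22) + 15050/42863 = 36251*(22/129) + 15050/42863 = 797522/129 + 15050/42863 = 34186126936/5529327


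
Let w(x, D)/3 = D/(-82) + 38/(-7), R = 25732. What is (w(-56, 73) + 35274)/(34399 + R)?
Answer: 20236395/34515194 ≈ 0.58630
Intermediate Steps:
w(x, D) = -114/7 - 3*D/82 (w(x, D) = 3*(D/(-82) + 38/(-7)) = 3*(D*(-1/82) + 38*(-⅐)) = 3*(-D/82 - 38/7) = 3*(-38/7 - D/82) = -114/7 - 3*D/82)
(w(-56, 73) + 35274)/(34399 + R) = ((-114/7 - 3/82*73) + 35274)/(34399 + 25732) = ((-114/7 - 219/82) + 35274)/60131 = (-10881/574 + 35274)*(1/60131) = (20236395/574)*(1/60131) = 20236395/34515194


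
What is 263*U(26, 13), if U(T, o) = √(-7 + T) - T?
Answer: -6838 + 263*√19 ≈ -5691.6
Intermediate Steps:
263*U(26, 13) = 263*(√(-7 + 26) - 1*26) = 263*(√19 - 26) = 263*(-26 + √19) = -6838 + 263*√19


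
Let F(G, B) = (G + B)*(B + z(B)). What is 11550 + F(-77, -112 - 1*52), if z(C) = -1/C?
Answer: 8375895/164 ≈ 51073.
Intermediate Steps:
F(G, B) = (B + G)*(B - 1/B) (F(G, B) = (G + B)*(B - 1/B) = (B + G)*(B - 1/B))
11550 + F(-77, -112 - 1*52) = 11550 + (-1 + (-112 - 1*52)² + (-112 - 1*52)*(-77) - 1*(-77)/(-112 - 1*52)) = 11550 + (-1 + (-112 - 52)² + (-112 - 52)*(-77) - 1*(-77)/(-112 - 52)) = 11550 + (-1 + (-164)² - 164*(-77) - 1*(-77)/(-164)) = 11550 + (-1 + 26896 + 12628 - 1*(-77)*(-1/164)) = 11550 + (-1 + 26896 + 12628 - 77/164) = 11550 + 6481695/164 = 8375895/164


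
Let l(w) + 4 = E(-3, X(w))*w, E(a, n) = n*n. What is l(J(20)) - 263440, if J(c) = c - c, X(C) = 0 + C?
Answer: -263444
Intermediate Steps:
X(C) = C
E(a, n) = n**2
J(c) = 0
l(w) = -4 + w**3 (l(w) = -4 + w**2*w = -4 + w**3)
l(J(20)) - 263440 = (-4 + 0**3) - 263440 = (-4 + 0) - 263440 = -4 - 263440 = -263444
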